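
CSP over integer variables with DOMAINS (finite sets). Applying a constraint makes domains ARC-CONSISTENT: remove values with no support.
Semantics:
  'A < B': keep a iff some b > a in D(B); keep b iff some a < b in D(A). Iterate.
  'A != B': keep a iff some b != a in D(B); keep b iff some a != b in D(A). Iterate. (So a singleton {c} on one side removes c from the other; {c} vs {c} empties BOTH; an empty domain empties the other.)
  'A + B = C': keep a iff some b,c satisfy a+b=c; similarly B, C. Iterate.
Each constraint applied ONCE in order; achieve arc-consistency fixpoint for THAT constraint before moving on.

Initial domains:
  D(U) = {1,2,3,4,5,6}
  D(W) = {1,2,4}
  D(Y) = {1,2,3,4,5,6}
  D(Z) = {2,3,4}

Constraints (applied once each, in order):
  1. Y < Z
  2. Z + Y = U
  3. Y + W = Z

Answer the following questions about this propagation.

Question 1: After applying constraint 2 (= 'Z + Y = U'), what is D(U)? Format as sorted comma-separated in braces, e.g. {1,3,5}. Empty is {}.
Answer: {3,4,5,6}

Derivation:
Constraint 1 (Y < Z) on D(Y)={1,2,3,4,5,6} D(Z)={2,3,4}: Y {1,2,3,4,5,6}->{1,2,3}
Constraint 2 (Z + Y = U) on D(Z)={2,3,4} D(Y)={1,2,3} D(U)={1,2,3,4,5,6}: U {1,2,3,4,5,6}->{3,4,5,6}
So after constraint 2: D(U) = {3,4,5,6}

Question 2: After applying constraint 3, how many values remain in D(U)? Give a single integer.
Answer: 4

Derivation:
Constraint 1 (Y < Z) on D(Y)={1,2,3,4,5,6} D(Z)={2,3,4}: Y {1,2,3,4,5,6}->{1,2,3}
Constraint 2 (Z + Y = U) on D(Z)={2,3,4} D(Y)={1,2,3} D(U)={1,2,3,4,5,6}: U {1,2,3,4,5,6}->{3,4,5,6}
Constraint 3 (Y + W = Z) on D(Y)={1,2,3} D(W)={1,2,4} D(Z)={2,3,4}: W {1,2,4}->{1,2}
So after constraint 3: D(U)={3,4,5,6}, size = 4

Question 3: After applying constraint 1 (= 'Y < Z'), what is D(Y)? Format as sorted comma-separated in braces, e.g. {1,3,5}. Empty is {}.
Constraint 1 (Y < Z) on D(Y)={1,2,3,4,5,6} D(Z)={2,3,4}: Y {1,2,3,4,5,6}->{1,2,3}
So after constraint 1: D(Y) = {1,2,3}

Answer: {1,2,3}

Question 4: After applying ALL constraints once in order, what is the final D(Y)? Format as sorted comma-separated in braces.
Constraint 1 (Y < Z) on D(Y)={1,2,3,4,5,6} D(Z)={2,3,4}: Y {1,2,3,4,5,6}->{1,2,3}
Constraint 2 (Z + Y = U) on D(Z)={2,3,4} D(Y)={1,2,3} D(U)={1,2,3,4,5,6}: U {1,2,3,4,5,6}->{3,4,5,6}
Constraint 3 (Y + W = Z) on D(Y)={1,2,3} D(W)={1,2,4} D(Z)={2,3,4}: W {1,2,4}->{1,2}
So after all 3 constraints: D(Y) = {1,2,3}

Answer: {1,2,3}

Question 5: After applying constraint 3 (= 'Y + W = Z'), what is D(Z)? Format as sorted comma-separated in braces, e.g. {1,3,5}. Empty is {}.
Constraint 1 (Y < Z) on D(Y)={1,2,3,4,5,6} D(Z)={2,3,4}: Y {1,2,3,4,5,6}->{1,2,3}
Constraint 2 (Z + Y = U) on D(Z)={2,3,4} D(Y)={1,2,3} D(U)={1,2,3,4,5,6}: U {1,2,3,4,5,6}->{3,4,5,6}
Constraint 3 (Y + W = Z) on D(Y)={1,2,3} D(W)={1,2,4} D(Z)={2,3,4}: W {1,2,4}->{1,2}
So after constraint 3: D(Z) = {2,3,4}

Answer: {2,3,4}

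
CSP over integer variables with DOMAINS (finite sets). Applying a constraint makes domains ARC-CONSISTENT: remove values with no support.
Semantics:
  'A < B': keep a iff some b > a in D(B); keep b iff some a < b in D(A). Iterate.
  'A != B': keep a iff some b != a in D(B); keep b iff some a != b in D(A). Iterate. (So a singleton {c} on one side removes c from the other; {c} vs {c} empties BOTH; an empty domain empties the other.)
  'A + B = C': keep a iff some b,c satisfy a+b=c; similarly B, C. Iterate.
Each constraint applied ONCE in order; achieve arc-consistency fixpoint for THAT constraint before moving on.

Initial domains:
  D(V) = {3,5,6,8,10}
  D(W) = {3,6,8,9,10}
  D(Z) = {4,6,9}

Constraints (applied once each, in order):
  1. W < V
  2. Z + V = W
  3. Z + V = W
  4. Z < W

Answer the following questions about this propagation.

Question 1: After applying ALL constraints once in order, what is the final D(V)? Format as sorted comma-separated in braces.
Answer: {5}

Derivation:
Constraint 1 (W < V) on D(W)={3,6,8,9,10} D(V)={3,5,6,8,10}: W {3,6,8,9,10}->{3,6,8,9}; V {3,5,6,8,10}->{5,6,8,10}
Constraint 2 (Z + V = W) on D(Z)={4,6,9} D(V)={5,6,8,10} D(W)={3,6,8,9}: Z {4,6,9}->{4}; V {5,6,8,10}->{5}; W {3,6,8,9}->{9}
Constraint 3 (Z + V = W) on D(Z)={4} D(V)={5} D(W)={9}: no change
Constraint 4 (Z < W) on D(Z)={4} D(W)={9}: no change
So after all 4 constraints: D(V) = {5}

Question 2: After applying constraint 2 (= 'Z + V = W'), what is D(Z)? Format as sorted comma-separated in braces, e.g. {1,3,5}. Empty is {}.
Constraint 1 (W < V) on D(W)={3,6,8,9,10} D(V)={3,5,6,8,10}: W {3,6,8,9,10}->{3,6,8,9}; V {3,5,6,8,10}->{5,6,8,10}
Constraint 2 (Z + V = W) on D(Z)={4,6,9} D(V)={5,6,8,10} D(W)={3,6,8,9}: Z {4,6,9}->{4}; V {5,6,8,10}->{5}; W {3,6,8,9}->{9}
So after constraint 2: D(Z) = {4}

Answer: {4}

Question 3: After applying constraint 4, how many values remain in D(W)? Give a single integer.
Constraint 1 (W < V) on D(W)={3,6,8,9,10} D(V)={3,5,6,8,10}: W {3,6,8,9,10}->{3,6,8,9}; V {3,5,6,8,10}->{5,6,8,10}
Constraint 2 (Z + V = W) on D(Z)={4,6,9} D(V)={5,6,8,10} D(W)={3,6,8,9}: Z {4,6,9}->{4}; V {5,6,8,10}->{5}; W {3,6,8,9}->{9}
Constraint 3 (Z + V = W) on D(Z)={4} D(V)={5} D(W)={9}: no change
Constraint 4 (Z < W) on D(Z)={4} D(W)={9}: no change
So after constraint 4: D(W)={9}, size = 1

Answer: 1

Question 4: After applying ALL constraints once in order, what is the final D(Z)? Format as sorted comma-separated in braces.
Answer: {4}

Derivation:
Constraint 1 (W < V) on D(W)={3,6,8,9,10} D(V)={3,5,6,8,10}: W {3,6,8,9,10}->{3,6,8,9}; V {3,5,6,8,10}->{5,6,8,10}
Constraint 2 (Z + V = W) on D(Z)={4,6,9} D(V)={5,6,8,10} D(W)={3,6,8,9}: Z {4,6,9}->{4}; V {5,6,8,10}->{5}; W {3,6,8,9}->{9}
Constraint 3 (Z + V = W) on D(Z)={4} D(V)={5} D(W)={9}: no change
Constraint 4 (Z < W) on D(Z)={4} D(W)={9}: no change
So after all 4 constraints: D(Z) = {4}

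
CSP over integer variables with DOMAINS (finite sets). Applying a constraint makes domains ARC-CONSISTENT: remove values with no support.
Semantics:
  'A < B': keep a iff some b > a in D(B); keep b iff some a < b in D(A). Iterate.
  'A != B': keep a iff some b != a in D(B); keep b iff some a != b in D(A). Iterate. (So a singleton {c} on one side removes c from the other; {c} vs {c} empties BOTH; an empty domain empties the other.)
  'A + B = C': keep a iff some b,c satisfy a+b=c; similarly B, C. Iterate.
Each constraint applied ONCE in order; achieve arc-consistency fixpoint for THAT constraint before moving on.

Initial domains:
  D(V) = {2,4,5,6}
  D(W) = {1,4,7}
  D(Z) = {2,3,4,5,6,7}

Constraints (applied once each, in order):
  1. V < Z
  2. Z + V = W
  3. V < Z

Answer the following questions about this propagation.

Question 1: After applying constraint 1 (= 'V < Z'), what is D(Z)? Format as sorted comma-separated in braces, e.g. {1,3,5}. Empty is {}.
Answer: {3,4,5,6,7}

Derivation:
Constraint 1 (V < Z) on D(V)={2,4,5,6} D(Z)={2,3,4,5,6,7}: Z {2,3,4,5,6,7}->{3,4,5,6,7}
So after constraint 1: D(Z) = {3,4,5,6,7}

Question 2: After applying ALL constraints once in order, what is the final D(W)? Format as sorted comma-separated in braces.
Answer: {7}

Derivation:
Constraint 1 (V < Z) on D(V)={2,4,5,6} D(Z)={2,3,4,5,6,7}: Z {2,3,4,5,6,7}->{3,4,5,6,7}
Constraint 2 (Z + V = W) on D(Z)={3,4,5,6,7} D(V)={2,4,5,6} D(W)={1,4,7}: Z {3,4,5,6,7}->{3,5}; V {2,4,5,6}->{2,4}; W {1,4,7}->{7}
Constraint 3 (V < Z) on D(V)={2,4} D(Z)={3,5}: no change
So after all 3 constraints: D(W) = {7}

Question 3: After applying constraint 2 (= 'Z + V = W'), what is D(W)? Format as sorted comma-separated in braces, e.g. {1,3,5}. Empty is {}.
Constraint 1 (V < Z) on D(V)={2,4,5,6} D(Z)={2,3,4,5,6,7}: Z {2,3,4,5,6,7}->{3,4,5,6,7}
Constraint 2 (Z + V = W) on D(Z)={3,4,5,6,7} D(V)={2,4,5,6} D(W)={1,4,7}: Z {3,4,5,6,7}->{3,5}; V {2,4,5,6}->{2,4}; W {1,4,7}->{7}
So after constraint 2: D(W) = {7}

Answer: {7}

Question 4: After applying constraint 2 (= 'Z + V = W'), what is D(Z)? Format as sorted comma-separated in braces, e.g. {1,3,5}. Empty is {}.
Constraint 1 (V < Z) on D(V)={2,4,5,6} D(Z)={2,3,4,5,6,7}: Z {2,3,4,5,6,7}->{3,4,5,6,7}
Constraint 2 (Z + V = W) on D(Z)={3,4,5,6,7} D(V)={2,4,5,6} D(W)={1,4,7}: Z {3,4,5,6,7}->{3,5}; V {2,4,5,6}->{2,4}; W {1,4,7}->{7}
So after constraint 2: D(Z) = {3,5}

Answer: {3,5}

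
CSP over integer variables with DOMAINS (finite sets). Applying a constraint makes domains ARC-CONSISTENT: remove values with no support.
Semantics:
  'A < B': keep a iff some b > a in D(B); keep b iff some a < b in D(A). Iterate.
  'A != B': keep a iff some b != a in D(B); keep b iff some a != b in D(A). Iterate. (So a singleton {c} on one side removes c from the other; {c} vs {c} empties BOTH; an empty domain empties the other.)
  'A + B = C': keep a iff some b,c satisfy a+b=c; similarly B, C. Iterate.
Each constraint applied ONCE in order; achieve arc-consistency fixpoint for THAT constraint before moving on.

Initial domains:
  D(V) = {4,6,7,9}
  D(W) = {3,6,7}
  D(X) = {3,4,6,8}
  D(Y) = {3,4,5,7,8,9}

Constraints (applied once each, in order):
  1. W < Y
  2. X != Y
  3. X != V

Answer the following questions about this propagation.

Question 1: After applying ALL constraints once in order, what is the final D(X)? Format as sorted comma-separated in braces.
Constraint 1 (W < Y) on D(W)={3,6,7} D(Y)={3,4,5,7,8,9}: Y {3,4,5,7,8,9}->{4,5,7,8,9}
Constraint 2 (X != Y) on D(X)={3,4,6,8} D(Y)={4,5,7,8,9}: no change
Constraint 3 (X != V) on D(X)={3,4,6,8} D(V)={4,6,7,9}: no change
So after all 3 constraints: D(X) = {3,4,6,8}

Answer: {3,4,6,8}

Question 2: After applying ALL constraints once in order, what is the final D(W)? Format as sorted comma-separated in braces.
Answer: {3,6,7}

Derivation:
Constraint 1 (W < Y) on D(W)={3,6,7} D(Y)={3,4,5,7,8,9}: Y {3,4,5,7,8,9}->{4,5,7,8,9}
Constraint 2 (X != Y) on D(X)={3,4,6,8} D(Y)={4,5,7,8,9}: no change
Constraint 3 (X != V) on D(X)={3,4,6,8} D(V)={4,6,7,9}: no change
So after all 3 constraints: D(W) = {3,6,7}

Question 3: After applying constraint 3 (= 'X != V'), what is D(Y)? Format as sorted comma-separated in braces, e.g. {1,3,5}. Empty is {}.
Answer: {4,5,7,8,9}

Derivation:
Constraint 1 (W < Y) on D(W)={3,6,7} D(Y)={3,4,5,7,8,9}: Y {3,4,5,7,8,9}->{4,5,7,8,9}
Constraint 2 (X != Y) on D(X)={3,4,6,8} D(Y)={4,5,7,8,9}: no change
Constraint 3 (X != V) on D(X)={3,4,6,8} D(V)={4,6,7,9}: no change
So after constraint 3: D(Y) = {4,5,7,8,9}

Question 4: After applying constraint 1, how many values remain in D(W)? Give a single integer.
Answer: 3

Derivation:
Constraint 1 (W < Y) on D(W)={3,6,7} D(Y)={3,4,5,7,8,9}: Y {3,4,5,7,8,9}->{4,5,7,8,9}
So after constraint 1: D(W)={3,6,7}, size = 3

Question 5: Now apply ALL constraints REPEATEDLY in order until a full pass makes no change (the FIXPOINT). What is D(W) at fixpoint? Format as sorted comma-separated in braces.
Answer: {3,6,7}

Derivation:
pass 0 (initial): D(W)={3,6,7}
pass 1: Y {3,4,5,7,8,9}->{4,5,7,8,9}
pass 2: no change
Fixpoint after 2 passes: D(W) = {3,6,7}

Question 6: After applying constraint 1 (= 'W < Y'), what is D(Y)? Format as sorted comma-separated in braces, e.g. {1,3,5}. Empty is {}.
Answer: {4,5,7,8,9}

Derivation:
Constraint 1 (W < Y) on D(W)={3,6,7} D(Y)={3,4,5,7,8,9}: Y {3,4,5,7,8,9}->{4,5,7,8,9}
So after constraint 1: D(Y) = {4,5,7,8,9}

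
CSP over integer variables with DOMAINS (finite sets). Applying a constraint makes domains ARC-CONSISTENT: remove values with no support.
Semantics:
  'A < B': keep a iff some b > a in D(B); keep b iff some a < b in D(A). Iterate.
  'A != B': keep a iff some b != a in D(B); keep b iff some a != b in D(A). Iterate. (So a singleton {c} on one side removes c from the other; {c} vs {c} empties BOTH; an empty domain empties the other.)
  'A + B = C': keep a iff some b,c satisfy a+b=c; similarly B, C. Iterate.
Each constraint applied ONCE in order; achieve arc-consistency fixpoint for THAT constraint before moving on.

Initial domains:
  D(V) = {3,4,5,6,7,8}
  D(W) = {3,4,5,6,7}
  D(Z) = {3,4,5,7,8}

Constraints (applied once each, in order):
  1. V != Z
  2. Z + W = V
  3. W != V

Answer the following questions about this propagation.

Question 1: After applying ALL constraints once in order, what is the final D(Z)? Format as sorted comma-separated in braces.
Constraint 1 (V != Z) on D(V)={3,4,5,6,7,8} D(Z)={3,4,5,7,8}: no change
Constraint 2 (Z + W = V) on D(Z)={3,4,5,7,8} D(W)={3,4,5,6,7} D(V)={3,4,5,6,7,8}: Z {3,4,5,7,8}->{3,4,5}; W {3,4,5,6,7}->{3,4,5}; V {3,4,5,6,7,8}->{6,7,8}
Constraint 3 (W != V) on D(W)={3,4,5} D(V)={6,7,8}: no change
So after all 3 constraints: D(Z) = {3,4,5}

Answer: {3,4,5}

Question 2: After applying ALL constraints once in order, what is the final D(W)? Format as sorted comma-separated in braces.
Answer: {3,4,5}

Derivation:
Constraint 1 (V != Z) on D(V)={3,4,5,6,7,8} D(Z)={3,4,5,7,8}: no change
Constraint 2 (Z + W = V) on D(Z)={3,4,5,7,8} D(W)={3,4,5,6,7} D(V)={3,4,5,6,7,8}: Z {3,4,5,7,8}->{3,4,5}; W {3,4,5,6,7}->{3,4,5}; V {3,4,5,6,7,8}->{6,7,8}
Constraint 3 (W != V) on D(W)={3,4,5} D(V)={6,7,8}: no change
So after all 3 constraints: D(W) = {3,4,5}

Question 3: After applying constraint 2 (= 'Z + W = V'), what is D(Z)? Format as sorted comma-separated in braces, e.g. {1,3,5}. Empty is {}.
Answer: {3,4,5}

Derivation:
Constraint 1 (V != Z) on D(V)={3,4,5,6,7,8} D(Z)={3,4,5,7,8}: no change
Constraint 2 (Z + W = V) on D(Z)={3,4,5,7,8} D(W)={3,4,5,6,7} D(V)={3,4,5,6,7,8}: Z {3,4,5,7,8}->{3,4,5}; W {3,4,5,6,7}->{3,4,5}; V {3,4,5,6,7,8}->{6,7,8}
So after constraint 2: D(Z) = {3,4,5}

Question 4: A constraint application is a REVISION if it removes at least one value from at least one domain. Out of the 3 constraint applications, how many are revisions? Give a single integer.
Answer: 1

Derivation:
Constraint 1 (V != Z) on D(V)={3,4,5,6,7,8} D(Z)={3,4,5,7,8}: no change => not a revision
Constraint 2 (Z + W = V) on D(Z)={3,4,5,7,8} D(W)={3,4,5,6,7} D(V)={3,4,5,6,7,8}: Z {3,4,5,7,8}->{3,4,5}; W {3,4,5,6,7}->{3,4,5}; V {3,4,5,6,7,8}->{6,7,8} => REVISION
Constraint 3 (W != V) on D(W)={3,4,5} D(V)={6,7,8}: no change => not a revision
Total revisions = 1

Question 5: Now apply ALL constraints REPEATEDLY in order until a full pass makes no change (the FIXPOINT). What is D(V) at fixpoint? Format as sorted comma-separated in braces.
Answer: {6,7,8}

Derivation:
pass 0 (initial): D(V)={3,4,5,6,7,8}
pass 1: V {3,4,5,6,7,8}->{6,7,8}; W {3,4,5,6,7}->{3,4,5}; Z {3,4,5,7,8}->{3,4,5}
pass 2: no change
Fixpoint after 2 passes: D(V) = {6,7,8}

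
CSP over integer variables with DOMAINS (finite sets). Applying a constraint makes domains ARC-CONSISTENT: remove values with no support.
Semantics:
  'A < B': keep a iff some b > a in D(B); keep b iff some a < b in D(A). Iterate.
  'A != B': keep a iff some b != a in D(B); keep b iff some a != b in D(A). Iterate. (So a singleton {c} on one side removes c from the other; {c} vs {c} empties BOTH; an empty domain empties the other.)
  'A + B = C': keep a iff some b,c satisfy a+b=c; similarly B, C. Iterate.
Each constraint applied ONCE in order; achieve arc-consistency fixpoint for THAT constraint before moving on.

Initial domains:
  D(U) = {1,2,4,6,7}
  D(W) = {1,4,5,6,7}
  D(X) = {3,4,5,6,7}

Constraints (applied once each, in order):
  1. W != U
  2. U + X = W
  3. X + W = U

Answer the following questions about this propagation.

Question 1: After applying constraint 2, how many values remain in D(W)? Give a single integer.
Answer: 4

Derivation:
Constraint 1 (W != U) on D(W)={1,4,5,6,7} D(U)={1,2,4,6,7}: no change
Constraint 2 (U + X = W) on D(U)={1,2,4,6,7} D(X)={3,4,5,6,7} D(W)={1,4,5,6,7}: U {1,2,4,6,7}->{1,2,4}; X {3,4,5,6,7}->{3,4,5,6}; W {1,4,5,6,7}->{4,5,6,7}
So after constraint 2: D(W)={4,5,6,7}, size = 4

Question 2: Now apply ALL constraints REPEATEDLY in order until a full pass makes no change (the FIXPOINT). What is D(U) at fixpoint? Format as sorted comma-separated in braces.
Answer: {}

Derivation:
pass 0 (initial): D(U)={1,2,4,6,7}
pass 1: U {1,2,4,6,7}->{}; W {1,4,5,6,7}->{}; X {3,4,5,6,7}->{}
pass 2: no change
Fixpoint after 2 passes: D(U) = {}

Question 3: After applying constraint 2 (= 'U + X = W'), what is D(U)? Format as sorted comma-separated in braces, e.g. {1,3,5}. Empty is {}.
Answer: {1,2,4}

Derivation:
Constraint 1 (W != U) on D(W)={1,4,5,6,7} D(U)={1,2,4,6,7}: no change
Constraint 2 (U + X = W) on D(U)={1,2,4,6,7} D(X)={3,4,5,6,7} D(W)={1,4,5,6,7}: U {1,2,4,6,7}->{1,2,4}; X {3,4,5,6,7}->{3,4,5,6}; W {1,4,5,6,7}->{4,5,6,7}
So after constraint 2: D(U) = {1,2,4}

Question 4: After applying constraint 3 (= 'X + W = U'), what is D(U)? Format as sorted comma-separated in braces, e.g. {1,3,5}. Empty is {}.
Answer: {}

Derivation:
Constraint 1 (W != U) on D(W)={1,4,5,6,7} D(U)={1,2,4,6,7}: no change
Constraint 2 (U + X = W) on D(U)={1,2,4,6,7} D(X)={3,4,5,6,7} D(W)={1,4,5,6,7}: U {1,2,4,6,7}->{1,2,4}; X {3,4,5,6,7}->{3,4,5,6}; W {1,4,5,6,7}->{4,5,6,7}
Constraint 3 (X + W = U) on D(X)={3,4,5,6} D(W)={4,5,6,7} D(U)={1,2,4}: X {3,4,5,6}->{}; W {4,5,6,7}->{}; U {1,2,4}->{}
So after constraint 3: D(U) = {}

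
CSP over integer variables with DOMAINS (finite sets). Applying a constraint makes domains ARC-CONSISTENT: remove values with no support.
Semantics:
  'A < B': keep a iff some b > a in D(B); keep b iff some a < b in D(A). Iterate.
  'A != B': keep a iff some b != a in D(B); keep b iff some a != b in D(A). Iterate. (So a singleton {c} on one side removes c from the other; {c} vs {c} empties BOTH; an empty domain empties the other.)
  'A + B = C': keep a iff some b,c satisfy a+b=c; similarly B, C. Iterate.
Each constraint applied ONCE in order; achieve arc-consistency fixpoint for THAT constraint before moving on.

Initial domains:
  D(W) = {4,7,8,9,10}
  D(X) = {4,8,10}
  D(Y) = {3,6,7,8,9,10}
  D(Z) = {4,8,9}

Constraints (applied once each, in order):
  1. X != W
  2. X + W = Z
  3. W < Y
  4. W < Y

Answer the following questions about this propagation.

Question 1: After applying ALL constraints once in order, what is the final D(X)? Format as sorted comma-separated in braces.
Answer: {4}

Derivation:
Constraint 1 (X != W) on D(X)={4,8,10} D(W)={4,7,8,9,10}: no change
Constraint 2 (X + W = Z) on D(X)={4,8,10} D(W)={4,7,8,9,10} D(Z)={4,8,9}: X {4,8,10}->{4}; W {4,7,8,9,10}->{4}; Z {4,8,9}->{8}
Constraint 3 (W < Y) on D(W)={4} D(Y)={3,6,7,8,9,10}: Y {3,6,7,8,9,10}->{6,7,8,9,10}
Constraint 4 (W < Y) on D(W)={4} D(Y)={6,7,8,9,10}: no change
So after all 4 constraints: D(X) = {4}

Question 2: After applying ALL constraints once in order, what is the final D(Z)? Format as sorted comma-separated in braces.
Constraint 1 (X != W) on D(X)={4,8,10} D(W)={4,7,8,9,10}: no change
Constraint 2 (X + W = Z) on D(X)={4,8,10} D(W)={4,7,8,9,10} D(Z)={4,8,9}: X {4,8,10}->{4}; W {4,7,8,9,10}->{4}; Z {4,8,9}->{8}
Constraint 3 (W < Y) on D(W)={4} D(Y)={3,6,7,8,9,10}: Y {3,6,7,8,9,10}->{6,7,8,9,10}
Constraint 4 (W < Y) on D(W)={4} D(Y)={6,7,8,9,10}: no change
So after all 4 constraints: D(Z) = {8}

Answer: {8}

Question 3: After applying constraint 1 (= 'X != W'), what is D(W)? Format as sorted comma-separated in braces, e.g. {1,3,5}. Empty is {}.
Constraint 1 (X != W) on D(X)={4,8,10} D(W)={4,7,8,9,10}: no change
So after constraint 1: D(W) = {4,7,8,9,10}

Answer: {4,7,8,9,10}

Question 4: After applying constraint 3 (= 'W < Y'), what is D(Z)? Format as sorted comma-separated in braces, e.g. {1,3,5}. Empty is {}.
Answer: {8}

Derivation:
Constraint 1 (X != W) on D(X)={4,8,10} D(W)={4,7,8,9,10}: no change
Constraint 2 (X + W = Z) on D(X)={4,8,10} D(W)={4,7,8,9,10} D(Z)={4,8,9}: X {4,8,10}->{4}; W {4,7,8,9,10}->{4}; Z {4,8,9}->{8}
Constraint 3 (W < Y) on D(W)={4} D(Y)={3,6,7,8,9,10}: Y {3,6,7,8,9,10}->{6,7,8,9,10}
So after constraint 3: D(Z) = {8}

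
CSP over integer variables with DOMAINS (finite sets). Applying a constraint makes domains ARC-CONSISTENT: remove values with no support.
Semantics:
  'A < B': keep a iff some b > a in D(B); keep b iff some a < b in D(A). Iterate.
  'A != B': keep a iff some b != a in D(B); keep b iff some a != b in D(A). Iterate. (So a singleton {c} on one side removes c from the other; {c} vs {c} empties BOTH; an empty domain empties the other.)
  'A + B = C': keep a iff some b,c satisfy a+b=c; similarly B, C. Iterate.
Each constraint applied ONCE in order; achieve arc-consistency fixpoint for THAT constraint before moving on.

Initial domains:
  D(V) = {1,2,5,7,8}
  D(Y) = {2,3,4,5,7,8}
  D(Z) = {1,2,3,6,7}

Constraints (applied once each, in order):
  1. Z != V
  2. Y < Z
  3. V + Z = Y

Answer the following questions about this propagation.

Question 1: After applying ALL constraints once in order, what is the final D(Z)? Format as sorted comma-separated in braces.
Answer: {3}

Derivation:
Constraint 1 (Z != V) on D(Z)={1,2,3,6,7} D(V)={1,2,5,7,8}: no change
Constraint 2 (Y < Z) on D(Y)={2,3,4,5,7,8} D(Z)={1,2,3,6,7}: Y {2,3,4,5,7,8}->{2,3,4,5}; Z {1,2,3,6,7}->{3,6,7}
Constraint 3 (V + Z = Y) on D(V)={1,2,5,7,8} D(Z)={3,6,7} D(Y)={2,3,4,5}: V {1,2,5,7,8}->{1,2}; Z {3,6,7}->{3}; Y {2,3,4,5}->{4,5}
So after all 3 constraints: D(Z) = {3}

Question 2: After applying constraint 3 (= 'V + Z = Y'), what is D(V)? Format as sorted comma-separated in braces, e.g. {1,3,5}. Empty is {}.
Answer: {1,2}

Derivation:
Constraint 1 (Z != V) on D(Z)={1,2,3,6,7} D(V)={1,2,5,7,8}: no change
Constraint 2 (Y < Z) on D(Y)={2,3,4,5,7,8} D(Z)={1,2,3,6,7}: Y {2,3,4,5,7,8}->{2,3,4,5}; Z {1,2,3,6,7}->{3,6,7}
Constraint 3 (V + Z = Y) on D(V)={1,2,5,7,8} D(Z)={3,6,7} D(Y)={2,3,4,5}: V {1,2,5,7,8}->{1,2}; Z {3,6,7}->{3}; Y {2,3,4,5}->{4,5}
So after constraint 3: D(V) = {1,2}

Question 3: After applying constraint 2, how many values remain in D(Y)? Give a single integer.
Constraint 1 (Z != V) on D(Z)={1,2,3,6,7} D(V)={1,2,5,7,8}: no change
Constraint 2 (Y < Z) on D(Y)={2,3,4,5,7,8} D(Z)={1,2,3,6,7}: Y {2,3,4,5,7,8}->{2,3,4,5}; Z {1,2,3,6,7}->{3,6,7}
So after constraint 2: D(Y)={2,3,4,5}, size = 4

Answer: 4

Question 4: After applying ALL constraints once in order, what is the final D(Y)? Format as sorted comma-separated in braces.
Constraint 1 (Z != V) on D(Z)={1,2,3,6,7} D(V)={1,2,5,7,8}: no change
Constraint 2 (Y < Z) on D(Y)={2,3,4,5,7,8} D(Z)={1,2,3,6,7}: Y {2,3,4,5,7,8}->{2,3,4,5}; Z {1,2,3,6,7}->{3,6,7}
Constraint 3 (V + Z = Y) on D(V)={1,2,5,7,8} D(Z)={3,6,7} D(Y)={2,3,4,5}: V {1,2,5,7,8}->{1,2}; Z {3,6,7}->{3}; Y {2,3,4,5}->{4,5}
So after all 3 constraints: D(Y) = {4,5}

Answer: {4,5}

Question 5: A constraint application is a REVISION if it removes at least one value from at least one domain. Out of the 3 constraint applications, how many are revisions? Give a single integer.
Constraint 1 (Z != V) on D(Z)={1,2,3,6,7} D(V)={1,2,5,7,8}: no change => not a revision
Constraint 2 (Y < Z) on D(Y)={2,3,4,5,7,8} D(Z)={1,2,3,6,7}: Y {2,3,4,5,7,8}->{2,3,4,5}; Z {1,2,3,6,7}->{3,6,7} => REVISION
Constraint 3 (V + Z = Y) on D(V)={1,2,5,7,8} D(Z)={3,6,7} D(Y)={2,3,4,5}: V {1,2,5,7,8}->{1,2}; Z {3,6,7}->{3}; Y {2,3,4,5}->{4,5} => REVISION
Total revisions = 2

Answer: 2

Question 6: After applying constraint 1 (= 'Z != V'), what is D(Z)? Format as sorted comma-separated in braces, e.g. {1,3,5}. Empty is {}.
Answer: {1,2,3,6,7}

Derivation:
Constraint 1 (Z != V) on D(Z)={1,2,3,6,7} D(V)={1,2,5,7,8}: no change
So after constraint 1: D(Z) = {1,2,3,6,7}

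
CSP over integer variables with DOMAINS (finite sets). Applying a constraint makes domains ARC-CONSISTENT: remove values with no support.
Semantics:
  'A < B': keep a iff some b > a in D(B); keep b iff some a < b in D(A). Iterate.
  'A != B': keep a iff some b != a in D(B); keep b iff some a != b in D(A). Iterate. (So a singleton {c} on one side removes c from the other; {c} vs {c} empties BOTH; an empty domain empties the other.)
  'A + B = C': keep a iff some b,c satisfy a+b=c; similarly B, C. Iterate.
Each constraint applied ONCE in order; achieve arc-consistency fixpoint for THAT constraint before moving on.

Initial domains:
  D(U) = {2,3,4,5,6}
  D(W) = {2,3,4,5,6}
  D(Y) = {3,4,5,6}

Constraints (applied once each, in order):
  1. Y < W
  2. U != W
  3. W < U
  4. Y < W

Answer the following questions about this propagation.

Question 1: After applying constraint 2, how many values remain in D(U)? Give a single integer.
Answer: 5

Derivation:
Constraint 1 (Y < W) on D(Y)={3,4,5,6} D(W)={2,3,4,5,6}: Y {3,4,5,6}->{3,4,5}; W {2,3,4,5,6}->{4,5,6}
Constraint 2 (U != W) on D(U)={2,3,4,5,6} D(W)={4,5,6}: no change
So after constraint 2: D(U)={2,3,4,5,6}, size = 5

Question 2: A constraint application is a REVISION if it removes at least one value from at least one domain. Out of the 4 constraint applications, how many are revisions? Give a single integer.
Constraint 1 (Y < W) on D(Y)={3,4,5,6} D(W)={2,3,4,5,6}: Y {3,4,5,6}->{3,4,5}; W {2,3,4,5,6}->{4,5,6} => REVISION
Constraint 2 (U != W) on D(U)={2,3,4,5,6} D(W)={4,5,6}: no change => not a revision
Constraint 3 (W < U) on D(W)={4,5,6} D(U)={2,3,4,5,6}: W {4,5,6}->{4,5}; U {2,3,4,5,6}->{5,6} => REVISION
Constraint 4 (Y < W) on D(Y)={3,4,5} D(W)={4,5}: Y {3,4,5}->{3,4} => REVISION
Total revisions = 3

Answer: 3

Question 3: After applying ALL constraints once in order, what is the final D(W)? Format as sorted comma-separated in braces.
Answer: {4,5}

Derivation:
Constraint 1 (Y < W) on D(Y)={3,4,5,6} D(W)={2,3,4,5,6}: Y {3,4,5,6}->{3,4,5}; W {2,3,4,5,6}->{4,5,6}
Constraint 2 (U != W) on D(U)={2,3,4,5,6} D(W)={4,5,6}: no change
Constraint 3 (W < U) on D(W)={4,5,6} D(U)={2,3,4,5,6}: W {4,5,6}->{4,5}; U {2,3,4,5,6}->{5,6}
Constraint 4 (Y < W) on D(Y)={3,4,5} D(W)={4,5}: Y {3,4,5}->{3,4}
So after all 4 constraints: D(W) = {4,5}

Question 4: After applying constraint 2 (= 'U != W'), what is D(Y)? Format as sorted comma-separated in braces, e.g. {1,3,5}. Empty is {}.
Answer: {3,4,5}

Derivation:
Constraint 1 (Y < W) on D(Y)={3,4,5,6} D(W)={2,3,4,5,6}: Y {3,4,5,6}->{3,4,5}; W {2,3,4,5,6}->{4,5,6}
Constraint 2 (U != W) on D(U)={2,3,4,5,6} D(W)={4,5,6}: no change
So after constraint 2: D(Y) = {3,4,5}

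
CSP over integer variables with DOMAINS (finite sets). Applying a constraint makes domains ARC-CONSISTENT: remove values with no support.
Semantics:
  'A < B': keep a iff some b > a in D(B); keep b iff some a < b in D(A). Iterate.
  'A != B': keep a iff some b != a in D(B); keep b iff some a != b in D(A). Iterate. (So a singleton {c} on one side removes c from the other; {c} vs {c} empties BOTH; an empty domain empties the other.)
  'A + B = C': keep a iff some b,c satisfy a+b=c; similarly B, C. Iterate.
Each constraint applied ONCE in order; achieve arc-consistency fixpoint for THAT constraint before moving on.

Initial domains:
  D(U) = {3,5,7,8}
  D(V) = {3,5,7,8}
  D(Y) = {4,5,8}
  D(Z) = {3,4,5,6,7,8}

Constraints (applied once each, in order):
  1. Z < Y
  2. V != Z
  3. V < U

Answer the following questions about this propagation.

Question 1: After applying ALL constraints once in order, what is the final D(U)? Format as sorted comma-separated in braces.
Constraint 1 (Z < Y) on D(Z)={3,4,5,6,7,8} D(Y)={4,5,8}: Z {3,4,5,6,7,8}->{3,4,5,6,7}
Constraint 2 (V != Z) on D(V)={3,5,7,8} D(Z)={3,4,5,6,7}: no change
Constraint 3 (V < U) on D(V)={3,5,7,8} D(U)={3,5,7,8}: V {3,5,7,8}->{3,5,7}; U {3,5,7,8}->{5,7,8}
So after all 3 constraints: D(U) = {5,7,8}

Answer: {5,7,8}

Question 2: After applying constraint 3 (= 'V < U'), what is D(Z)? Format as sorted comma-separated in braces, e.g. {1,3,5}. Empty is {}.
Answer: {3,4,5,6,7}

Derivation:
Constraint 1 (Z < Y) on D(Z)={3,4,5,6,7,8} D(Y)={4,5,8}: Z {3,4,5,6,7,8}->{3,4,5,6,7}
Constraint 2 (V != Z) on D(V)={3,5,7,8} D(Z)={3,4,5,6,7}: no change
Constraint 3 (V < U) on D(V)={3,5,7,8} D(U)={3,5,7,8}: V {3,5,7,8}->{3,5,7}; U {3,5,7,8}->{5,7,8}
So after constraint 3: D(Z) = {3,4,5,6,7}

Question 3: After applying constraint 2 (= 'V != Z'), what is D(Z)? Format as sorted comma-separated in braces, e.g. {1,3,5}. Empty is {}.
Constraint 1 (Z < Y) on D(Z)={3,4,5,6,7,8} D(Y)={4,5,8}: Z {3,4,5,6,7,8}->{3,4,5,6,7}
Constraint 2 (V != Z) on D(V)={3,5,7,8} D(Z)={3,4,5,6,7}: no change
So after constraint 2: D(Z) = {3,4,5,6,7}

Answer: {3,4,5,6,7}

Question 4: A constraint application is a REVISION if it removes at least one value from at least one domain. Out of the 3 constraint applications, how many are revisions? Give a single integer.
Constraint 1 (Z < Y) on D(Z)={3,4,5,6,7,8} D(Y)={4,5,8}: Z {3,4,5,6,7,8}->{3,4,5,6,7} => REVISION
Constraint 2 (V != Z) on D(V)={3,5,7,8} D(Z)={3,4,5,6,7}: no change => not a revision
Constraint 3 (V < U) on D(V)={3,5,7,8} D(U)={3,5,7,8}: V {3,5,7,8}->{3,5,7}; U {3,5,7,8}->{5,7,8} => REVISION
Total revisions = 2

Answer: 2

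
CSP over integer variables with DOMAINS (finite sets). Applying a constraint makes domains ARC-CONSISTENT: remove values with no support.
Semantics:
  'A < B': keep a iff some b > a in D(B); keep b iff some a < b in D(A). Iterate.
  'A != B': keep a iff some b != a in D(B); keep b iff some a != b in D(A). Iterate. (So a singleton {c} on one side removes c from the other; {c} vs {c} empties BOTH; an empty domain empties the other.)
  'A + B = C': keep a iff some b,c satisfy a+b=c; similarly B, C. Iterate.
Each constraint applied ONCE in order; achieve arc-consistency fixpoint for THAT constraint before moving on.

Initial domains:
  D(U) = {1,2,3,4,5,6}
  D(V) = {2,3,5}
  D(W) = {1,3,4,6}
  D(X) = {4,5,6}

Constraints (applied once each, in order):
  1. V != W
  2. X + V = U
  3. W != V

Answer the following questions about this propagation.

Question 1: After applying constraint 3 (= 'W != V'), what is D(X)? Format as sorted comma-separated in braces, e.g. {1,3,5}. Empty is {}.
Answer: {4}

Derivation:
Constraint 1 (V != W) on D(V)={2,3,5} D(W)={1,3,4,6}: no change
Constraint 2 (X + V = U) on D(X)={4,5,6} D(V)={2,3,5} D(U)={1,2,3,4,5,6}: X {4,5,6}->{4}; V {2,3,5}->{2}; U {1,2,3,4,5,6}->{6}
Constraint 3 (W != V) on D(W)={1,3,4,6} D(V)={2}: no change
So after constraint 3: D(X) = {4}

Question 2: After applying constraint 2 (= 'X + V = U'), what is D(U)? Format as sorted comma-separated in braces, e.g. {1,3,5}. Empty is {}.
Constraint 1 (V != W) on D(V)={2,3,5} D(W)={1,3,4,6}: no change
Constraint 2 (X + V = U) on D(X)={4,5,6} D(V)={2,3,5} D(U)={1,2,3,4,5,6}: X {4,5,6}->{4}; V {2,3,5}->{2}; U {1,2,3,4,5,6}->{6}
So after constraint 2: D(U) = {6}

Answer: {6}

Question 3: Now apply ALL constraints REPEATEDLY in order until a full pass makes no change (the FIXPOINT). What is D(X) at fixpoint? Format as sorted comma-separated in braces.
Answer: {4}

Derivation:
pass 0 (initial): D(X)={4,5,6}
pass 1: U {1,2,3,4,5,6}->{6}; V {2,3,5}->{2}; X {4,5,6}->{4}
pass 2: no change
Fixpoint after 2 passes: D(X) = {4}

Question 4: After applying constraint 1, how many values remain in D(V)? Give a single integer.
Constraint 1 (V != W) on D(V)={2,3,5} D(W)={1,3,4,6}: no change
So after constraint 1: D(V)={2,3,5}, size = 3

Answer: 3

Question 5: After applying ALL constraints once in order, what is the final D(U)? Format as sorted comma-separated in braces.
Constraint 1 (V != W) on D(V)={2,3,5} D(W)={1,3,4,6}: no change
Constraint 2 (X + V = U) on D(X)={4,5,6} D(V)={2,3,5} D(U)={1,2,3,4,5,6}: X {4,5,6}->{4}; V {2,3,5}->{2}; U {1,2,3,4,5,6}->{6}
Constraint 3 (W != V) on D(W)={1,3,4,6} D(V)={2}: no change
So after all 3 constraints: D(U) = {6}

Answer: {6}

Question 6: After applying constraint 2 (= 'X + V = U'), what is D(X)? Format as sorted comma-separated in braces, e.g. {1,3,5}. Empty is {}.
Constraint 1 (V != W) on D(V)={2,3,5} D(W)={1,3,4,6}: no change
Constraint 2 (X + V = U) on D(X)={4,5,6} D(V)={2,3,5} D(U)={1,2,3,4,5,6}: X {4,5,6}->{4}; V {2,3,5}->{2}; U {1,2,3,4,5,6}->{6}
So after constraint 2: D(X) = {4}

Answer: {4}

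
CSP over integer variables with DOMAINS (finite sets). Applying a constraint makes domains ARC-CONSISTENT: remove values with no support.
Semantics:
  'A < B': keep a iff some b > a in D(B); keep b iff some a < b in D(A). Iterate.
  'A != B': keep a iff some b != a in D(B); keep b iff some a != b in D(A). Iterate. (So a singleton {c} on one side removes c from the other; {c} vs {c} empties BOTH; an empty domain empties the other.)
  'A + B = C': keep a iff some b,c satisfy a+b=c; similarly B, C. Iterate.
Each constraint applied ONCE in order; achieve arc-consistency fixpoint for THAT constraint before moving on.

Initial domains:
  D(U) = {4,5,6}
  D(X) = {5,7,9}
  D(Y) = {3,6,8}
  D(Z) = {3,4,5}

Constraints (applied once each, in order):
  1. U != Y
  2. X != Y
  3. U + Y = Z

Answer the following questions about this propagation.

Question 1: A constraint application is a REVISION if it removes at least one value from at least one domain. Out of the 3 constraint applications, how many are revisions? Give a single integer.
Constraint 1 (U != Y) on D(U)={4,5,6} D(Y)={3,6,8}: no change => not a revision
Constraint 2 (X != Y) on D(X)={5,7,9} D(Y)={3,6,8}: no change => not a revision
Constraint 3 (U + Y = Z) on D(U)={4,5,6} D(Y)={3,6,8} D(Z)={3,4,5}: U {4,5,6}->{}; Y {3,6,8}->{}; Z {3,4,5}->{} => REVISION
Total revisions = 1

Answer: 1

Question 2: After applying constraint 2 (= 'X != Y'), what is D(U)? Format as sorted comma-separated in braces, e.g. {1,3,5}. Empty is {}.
Constraint 1 (U != Y) on D(U)={4,5,6} D(Y)={3,6,8}: no change
Constraint 2 (X != Y) on D(X)={5,7,9} D(Y)={3,6,8}: no change
So after constraint 2: D(U) = {4,5,6}

Answer: {4,5,6}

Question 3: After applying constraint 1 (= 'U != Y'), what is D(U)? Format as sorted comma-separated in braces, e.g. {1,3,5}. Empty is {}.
Constraint 1 (U != Y) on D(U)={4,5,6} D(Y)={3,6,8}: no change
So after constraint 1: D(U) = {4,5,6}

Answer: {4,5,6}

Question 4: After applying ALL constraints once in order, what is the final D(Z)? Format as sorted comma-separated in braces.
Constraint 1 (U != Y) on D(U)={4,5,6} D(Y)={3,6,8}: no change
Constraint 2 (X != Y) on D(X)={5,7,9} D(Y)={3,6,8}: no change
Constraint 3 (U + Y = Z) on D(U)={4,5,6} D(Y)={3,6,8} D(Z)={3,4,5}: U {4,5,6}->{}; Y {3,6,8}->{}; Z {3,4,5}->{}
So after all 3 constraints: D(Z) = {}

Answer: {}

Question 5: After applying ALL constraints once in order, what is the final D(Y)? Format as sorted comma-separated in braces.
Constraint 1 (U != Y) on D(U)={4,5,6} D(Y)={3,6,8}: no change
Constraint 2 (X != Y) on D(X)={5,7,9} D(Y)={3,6,8}: no change
Constraint 3 (U + Y = Z) on D(U)={4,5,6} D(Y)={3,6,8} D(Z)={3,4,5}: U {4,5,6}->{}; Y {3,6,8}->{}; Z {3,4,5}->{}
So after all 3 constraints: D(Y) = {}

Answer: {}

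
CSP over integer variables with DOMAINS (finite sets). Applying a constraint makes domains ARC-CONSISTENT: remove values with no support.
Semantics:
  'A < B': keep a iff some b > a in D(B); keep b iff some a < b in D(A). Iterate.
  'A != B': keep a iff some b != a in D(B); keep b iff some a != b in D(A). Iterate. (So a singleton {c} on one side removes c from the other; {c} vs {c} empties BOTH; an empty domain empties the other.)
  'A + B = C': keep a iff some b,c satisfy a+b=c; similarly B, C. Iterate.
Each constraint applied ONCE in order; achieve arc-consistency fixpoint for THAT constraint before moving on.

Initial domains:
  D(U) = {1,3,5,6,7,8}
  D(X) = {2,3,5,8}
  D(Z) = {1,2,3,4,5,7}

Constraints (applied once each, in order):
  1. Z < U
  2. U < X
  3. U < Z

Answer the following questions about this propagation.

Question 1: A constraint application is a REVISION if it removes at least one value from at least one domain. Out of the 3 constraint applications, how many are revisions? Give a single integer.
Answer: 3

Derivation:
Constraint 1 (Z < U) on D(Z)={1,2,3,4,5,7} D(U)={1,3,5,6,7,8}: U {1,3,5,6,7,8}->{3,5,6,7,8} => REVISION
Constraint 2 (U < X) on D(U)={3,5,6,7,8} D(X)={2,3,5,8}: U {3,5,6,7,8}->{3,5,6,7}; X {2,3,5,8}->{5,8} => REVISION
Constraint 3 (U < Z) on D(U)={3,5,6,7} D(Z)={1,2,3,4,5,7}: U {3,5,6,7}->{3,5,6}; Z {1,2,3,4,5,7}->{4,5,7} => REVISION
Total revisions = 3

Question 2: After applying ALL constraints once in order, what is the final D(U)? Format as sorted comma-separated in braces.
Answer: {3,5,6}

Derivation:
Constraint 1 (Z < U) on D(Z)={1,2,3,4,5,7} D(U)={1,3,5,6,7,8}: U {1,3,5,6,7,8}->{3,5,6,7,8}
Constraint 2 (U < X) on D(U)={3,5,6,7,8} D(X)={2,3,5,8}: U {3,5,6,7,8}->{3,5,6,7}; X {2,3,5,8}->{5,8}
Constraint 3 (U < Z) on D(U)={3,5,6,7} D(Z)={1,2,3,4,5,7}: U {3,5,6,7}->{3,5,6}; Z {1,2,3,4,5,7}->{4,5,7}
So after all 3 constraints: D(U) = {3,5,6}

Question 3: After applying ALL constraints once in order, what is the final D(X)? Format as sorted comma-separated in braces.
Constraint 1 (Z < U) on D(Z)={1,2,3,4,5,7} D(U)={1,3,5,6,7,8}: U {1,3,5,6,7,8}->{3,5,6,7,8}
Constraint 2 (U < X) on D(U)={3,5,6,7,8} D(X)={2,3,5,8}: U {3,5,6,7,8}->{3,5,6,7}; X {2,3,5,8}->{5,8}
Constraint 3 (U < Z) on D(U)={3,5,6,7} D(Z)={1,2,3,4,5,7}: U {3,5,6,7}->{3,5,6}; Z {1,2,3,4,5,7}->{4,5,7}
So after all 3 constraints: D(X) = {5,8}

Answer: {5,8}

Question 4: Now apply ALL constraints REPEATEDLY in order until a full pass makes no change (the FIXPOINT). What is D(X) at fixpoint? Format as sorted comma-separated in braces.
Answer: {}

Derivation:
pass 0 (initial): D(X)={2,3,5,8}
pass 1: U {1,3,5,6,7,8}->{3,5,6}; X {2,3,5,8}->{5,8}; Z {1,2,3,4,5,7}->{4,5,7}
pass 2: U {3,5,6}->{}; X {5,8}->{8}; Z {4,5,7}->{}
pass 3: X {8}->{}
pass 4: no change
Fixpoint after 4 passes: D(X) = {}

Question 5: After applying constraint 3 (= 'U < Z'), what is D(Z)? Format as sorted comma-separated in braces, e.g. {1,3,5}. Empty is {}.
Constraint 1 (Z < U) on D(Z)={1,2,3,4,5,7} D(U)={1,3,5,6,7,8}: U {1,3,5,6,7,8}->{3,5,6,7,8}
Constraint 2 (U < X) on D(U)={3,5,6,7,8} D(X)={2,3,5,8}: U {3,5,6,7,8}->{3,5,6,7}; X {2,3,5,8}->{5,8}
Constraint 3 (U < Z) on D(U)={3,5,6,7} D(Z)={1,2,3,4,5,7}: U {3,5,6,7}->{3,5,6}; Z {1,2,3,4,5,7}->{4,5,7}
So after constraint 3: D(Z) = {4,5,7}

Answer: {4,5,7}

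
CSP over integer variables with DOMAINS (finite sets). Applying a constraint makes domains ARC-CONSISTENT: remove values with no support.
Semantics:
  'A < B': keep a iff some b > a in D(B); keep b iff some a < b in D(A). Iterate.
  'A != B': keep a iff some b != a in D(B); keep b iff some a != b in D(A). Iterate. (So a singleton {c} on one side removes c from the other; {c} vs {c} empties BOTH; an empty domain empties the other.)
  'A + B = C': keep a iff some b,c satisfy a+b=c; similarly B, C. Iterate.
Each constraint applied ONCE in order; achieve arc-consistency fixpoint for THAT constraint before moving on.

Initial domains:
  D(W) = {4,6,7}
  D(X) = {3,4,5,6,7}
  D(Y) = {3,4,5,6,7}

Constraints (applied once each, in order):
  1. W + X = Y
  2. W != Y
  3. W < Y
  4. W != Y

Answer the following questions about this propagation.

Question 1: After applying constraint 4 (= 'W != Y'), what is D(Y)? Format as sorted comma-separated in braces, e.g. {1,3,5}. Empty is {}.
Answer: {7}

Derivation:
Constraint 1 (W + X = Y) on D(W)={4,6,7} D(X)={3,4,5,6,7} D(Y)={3,4,5,6,7}: W {4,6,7}->{4}; X {3,4,5,6,7}->{3}; Y {3,4,5,6,7}->{7}
Constraint 2 (W != Y) on D(W)={4} D(Y)={7}: no change
Constraint 3 (W < Y) on D(W)={4} D(Y)={7}: no change
Constraint 4 (W != Y) on D(W)={4} D(Y)={7}: no change
So after constraint 4: D(Y) = {7}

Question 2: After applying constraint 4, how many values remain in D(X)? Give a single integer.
Answer: 1

Derivation:
Constraint 1 (W + X = Y) on D(W)={4,6,7} D(X)={3,4,5,6,7} D(Y)={3,4,5,6,7}: W {4,6,7}->{4}; X {3,4,5,6,7}->{3}; Y {3,4,5,6,7}->{7}
Constraint 2 (W != Y) on D(W)={4} D(Y)={7}: no change
Constraint 3 (W < Y) on D(W)={4} D(Y)={7}: no change
Constraint 4 (W != Y) on D(W)={4} D(Y)={7}: no change
So after constraint 4: D(X)={3}, size = 1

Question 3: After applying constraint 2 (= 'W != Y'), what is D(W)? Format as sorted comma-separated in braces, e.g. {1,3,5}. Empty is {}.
Answer: {4}

Derivation:
Constraint 1 (W + X = Y) on D(W)={4,6,7} D(X)={3,4,5,6,7} D(Y)={3,4,5,6,7}: W {4,6,7}->{4}; X {3,4,5,6,7}->{3}; Y {3,4,5,6,7}->{7}
Constraint 2 (W != Y) on D(W)={4} D(Y)={7}: no change
So after constraint 2: D(W) = {4}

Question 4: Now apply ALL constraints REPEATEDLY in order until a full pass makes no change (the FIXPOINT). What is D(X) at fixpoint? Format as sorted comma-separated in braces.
pass 0 (initial): D(X)={3,4,5,6,7}
pass 1: W {4,6,7}->{4}; X {3,4,5,6,7}->{3}; Y {3,4,5,6,7}->{7}
pass 2: no change
Fixpoint after 2 passes: D(X) = {3}

Answer: {3}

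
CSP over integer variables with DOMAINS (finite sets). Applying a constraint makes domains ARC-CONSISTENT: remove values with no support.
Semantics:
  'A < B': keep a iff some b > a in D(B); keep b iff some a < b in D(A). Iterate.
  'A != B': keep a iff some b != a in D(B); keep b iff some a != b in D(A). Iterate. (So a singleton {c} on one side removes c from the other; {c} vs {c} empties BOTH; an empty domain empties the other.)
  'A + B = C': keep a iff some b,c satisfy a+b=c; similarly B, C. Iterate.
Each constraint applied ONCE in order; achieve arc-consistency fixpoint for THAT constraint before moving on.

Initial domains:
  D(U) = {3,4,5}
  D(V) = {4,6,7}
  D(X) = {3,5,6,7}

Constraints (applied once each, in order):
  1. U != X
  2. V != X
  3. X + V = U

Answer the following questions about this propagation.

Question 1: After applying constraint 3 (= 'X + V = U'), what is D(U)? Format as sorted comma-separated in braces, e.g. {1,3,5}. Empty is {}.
Answer: {}

Derivation:
Constraint 1 (U != X) on D(U)={3,4,5} D(X)={3,5,6,7}: no change
Constraint 2 (V != X) on D(V)={4,6,7} D(X)={3,5,6,7}: no change
Constraint 3 (X + V = U) on D(X)={3,5,6,7} D(V)={4,6,7} D(U)={3,4,5}: X {3,5,6,7}->{}; V {4,6,7}->{}; U {3,4,5}->{}
So after constraint 3: D(U) = {}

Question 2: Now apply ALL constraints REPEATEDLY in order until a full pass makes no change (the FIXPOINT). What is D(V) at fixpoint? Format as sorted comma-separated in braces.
Answer: {}

Derivation:
pass 0 (initial): D(V)={4,6,7}
pass 1: U {3,4,5}->{}; V {4,6,7}->{}; X {3,5,6,7}->{}
pass 2: no change
Fixpoint after 2 passes: D(V) = {}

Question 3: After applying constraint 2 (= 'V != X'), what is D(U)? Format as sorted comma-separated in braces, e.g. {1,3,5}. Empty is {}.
Constraint 1 (U != X) on D(U)={3,4,5} D(X)={3,5,6,7}: no change
Constraint 2 (V != X) on D(V)={4,6,7} D(X)={3,5,6,7}: no change
So after constraint 2: D(U) = {3,4,5}

Answer: {3,4,5}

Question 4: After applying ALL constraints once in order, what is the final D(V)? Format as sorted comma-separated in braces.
Answer: {}

Derivation:
Constraint 1 (U != X) on D(U)={3,4,5} D(X)={3,5,6,7}: no change
Constraint 2 (V != X) on D(V)={4,6,7} D(X)={3,5,6,7}: no change
Constraint 3 (X + V = U) on D(X)={3,5,6,7} D(V)={4,6,7} D(U)={3,4,5}: X {3,5,6,7}->{}; V {4,6,7}->{}; U {3,4,5}->{}
So after all 3 constraints: D(V) = {}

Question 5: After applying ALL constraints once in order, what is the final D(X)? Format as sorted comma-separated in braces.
Constraint 1 (U != X) on D(U)={3,4,5} D(X)={3,5,6,7}: no change
Constraint 2 (V != X) on D(V)={4,6,7} D(X)={3,5,6,7}: no change
Constraint 3 (X + V = U) on D(X)={3,5,6,7} D(V)={4,6,7} D(U)={3,4,5}: X {3,5,6,7}->{}; V {4,6,7}->{}; U {3,4,5}->{}
So after all 3 constraints: D(X) = {}

Answer: {}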